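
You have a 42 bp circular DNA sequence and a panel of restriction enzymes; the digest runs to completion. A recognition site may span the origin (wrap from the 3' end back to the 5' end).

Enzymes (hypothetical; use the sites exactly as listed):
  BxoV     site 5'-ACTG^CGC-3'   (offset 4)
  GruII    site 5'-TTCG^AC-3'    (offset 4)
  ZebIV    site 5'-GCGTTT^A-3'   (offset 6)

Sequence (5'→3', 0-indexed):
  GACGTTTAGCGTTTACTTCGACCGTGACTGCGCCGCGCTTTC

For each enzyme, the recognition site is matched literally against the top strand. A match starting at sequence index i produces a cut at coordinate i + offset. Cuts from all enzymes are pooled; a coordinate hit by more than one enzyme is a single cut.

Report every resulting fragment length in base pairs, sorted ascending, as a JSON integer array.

Scan for sites:
  BxoV ACTGCGC/4: at [26] ⇒ [30]
  GruII TTCGAC/4: at [16, 39] ⇒ [1, 20]
  ZebIV GCGTTTA/6: at [8] ⇒ [14]

Pooled cuts: [1, 14, 20, 30]

Fragments:
  1→14: 13 bp
  14→20: 6 bp
  20→30: 10 bp
  30→1 (wrap): 42-30+1 = 13 bp

[6,10,13,13]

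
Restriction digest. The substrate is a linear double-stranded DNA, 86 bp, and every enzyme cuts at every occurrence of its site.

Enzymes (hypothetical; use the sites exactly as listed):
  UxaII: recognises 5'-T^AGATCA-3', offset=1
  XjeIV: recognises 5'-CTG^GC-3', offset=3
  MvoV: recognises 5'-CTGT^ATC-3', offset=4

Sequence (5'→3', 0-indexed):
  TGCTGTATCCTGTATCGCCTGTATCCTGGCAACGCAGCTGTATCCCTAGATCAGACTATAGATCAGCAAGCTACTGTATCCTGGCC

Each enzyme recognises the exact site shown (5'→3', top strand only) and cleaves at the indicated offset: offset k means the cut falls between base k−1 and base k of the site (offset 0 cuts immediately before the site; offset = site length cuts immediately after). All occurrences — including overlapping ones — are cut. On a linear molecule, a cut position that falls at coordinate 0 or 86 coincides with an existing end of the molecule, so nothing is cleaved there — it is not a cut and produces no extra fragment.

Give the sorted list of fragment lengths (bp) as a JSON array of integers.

[3,6,6,6,6,7,9,12,13,18]

Site scan:
  UxaII TAGATCA/1: at [46, 58] ⇒ [47, 59]
  XjeIV CTGGC/3: at [25, 80] ⇒ [28, 83]
  MvoV CTGTATC/4: at [2, 9, 18, 37, 73] ⇒ [6, 13, 22, 41, 77]

Pooled cuts: [6, 13, 22, 28, 41, 47, 59, 77, 83]

Fragment lengths:
  [0,6): 6 bp
  [6,13): 7 bp
  [13,22): 9 bp
  [22,28): 6 bp
  [28,41): 13 bp
  [41,47): 6 bp
  [47,59): 12 bp
  [59,77): 18 bp
  [77,83): 6 bp
  [83,86): 3 bp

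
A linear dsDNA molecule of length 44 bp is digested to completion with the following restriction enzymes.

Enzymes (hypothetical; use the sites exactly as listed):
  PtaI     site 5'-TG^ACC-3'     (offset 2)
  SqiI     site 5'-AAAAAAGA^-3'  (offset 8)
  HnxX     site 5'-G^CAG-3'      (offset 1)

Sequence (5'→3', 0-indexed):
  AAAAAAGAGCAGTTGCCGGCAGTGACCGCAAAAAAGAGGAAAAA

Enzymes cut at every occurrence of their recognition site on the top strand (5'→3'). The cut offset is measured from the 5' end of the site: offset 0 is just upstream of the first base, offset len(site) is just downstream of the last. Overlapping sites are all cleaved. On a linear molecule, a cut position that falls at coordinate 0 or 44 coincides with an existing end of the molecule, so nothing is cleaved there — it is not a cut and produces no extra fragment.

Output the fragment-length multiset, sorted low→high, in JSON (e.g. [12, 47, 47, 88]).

[1,5,7,8,10,13]

Scan for sites:
  PtaI (TGACC, off=2): starts [22] → cuts [24]
  SqiI (AAAAAAGA, off=8): starts [0, 29] → cuts [8, 37]
  HnxX (GCAG, off=1): starts [8, 18] → cuts [9, 19]

All cut coordinates (distinct, sorted): [8, 9, 19, 24, 37]

Fragment lengths:
  [0,8): 8 bp
  [8,9): 1 bp
  [9,19): 10 bp
  [19,24): 5 bp
  [24,37): 13 bp
  [37,44): 7 bp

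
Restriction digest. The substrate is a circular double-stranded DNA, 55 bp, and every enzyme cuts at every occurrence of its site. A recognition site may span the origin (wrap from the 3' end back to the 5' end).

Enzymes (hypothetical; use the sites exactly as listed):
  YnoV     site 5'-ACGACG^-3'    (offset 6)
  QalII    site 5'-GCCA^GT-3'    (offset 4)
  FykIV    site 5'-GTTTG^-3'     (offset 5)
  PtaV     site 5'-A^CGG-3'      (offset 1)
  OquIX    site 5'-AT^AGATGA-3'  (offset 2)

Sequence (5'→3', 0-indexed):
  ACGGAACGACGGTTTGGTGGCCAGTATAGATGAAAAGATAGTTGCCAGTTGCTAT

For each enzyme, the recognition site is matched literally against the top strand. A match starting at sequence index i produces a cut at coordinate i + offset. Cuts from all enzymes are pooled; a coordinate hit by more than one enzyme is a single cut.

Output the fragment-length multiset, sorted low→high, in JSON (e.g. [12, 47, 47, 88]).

[2,4,5,7,8,9,20]

Site scan:
  YnoV ACGACG/6: at [5] ⇒ [11]
  QalII GCCAGT/4: at [19, 43] ⇒ [23, 47]
  FykIV GTTTG/5: at [11] ⇒ [16]
  PtaV ACGG/1: at [0, 8] ⇒ [1, 9]
  OquIX ATAGATGA/2: at [25] ⇒ [27]

All cut coordinates (distinct, sorted): [1, 9, 11, 16, 23, 27, 47]

Fragments:
  1→9: 8 bp
  9→11: 2 bp
  11→16: 5 bp
  16→23: 7 bp
  23→27: 4 bp
  27→47: 20 bp
  47→1 (wrap): 55-47+1 = 9 bp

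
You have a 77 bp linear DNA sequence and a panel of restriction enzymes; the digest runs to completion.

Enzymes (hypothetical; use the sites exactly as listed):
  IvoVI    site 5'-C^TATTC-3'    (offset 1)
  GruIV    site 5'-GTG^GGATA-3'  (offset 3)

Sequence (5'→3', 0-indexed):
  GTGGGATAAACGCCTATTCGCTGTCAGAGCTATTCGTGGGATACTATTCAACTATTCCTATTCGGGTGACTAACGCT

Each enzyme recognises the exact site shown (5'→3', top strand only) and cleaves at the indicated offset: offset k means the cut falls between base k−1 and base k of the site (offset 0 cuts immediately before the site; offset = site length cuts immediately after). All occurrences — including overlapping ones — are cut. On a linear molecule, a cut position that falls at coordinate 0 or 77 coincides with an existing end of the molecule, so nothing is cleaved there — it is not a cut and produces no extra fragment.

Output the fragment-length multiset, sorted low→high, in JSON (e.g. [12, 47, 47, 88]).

Site scan:
  IvoVI CTATTC/1: at [13, 29, 43, 51, 57] ⇒ [14, 30, 44, 52, 58]
  GruIV GTGGGATA/3: at [0, 35] ⇒ [3, 38]

Pooled cuts: [3, 14, 30, 38, 44, 52, 58]

Fragments:
  [0,3): 3 bp
  [3,14): 11 bp
  [14,30): 16 bp
  [30,38): 8 bp
  [38,44): 6 bp
  [44,52): 8 bp
  [52,58): 6 bp
  [58,77): 19 bp

[3,6,6,8,8,11,16,19]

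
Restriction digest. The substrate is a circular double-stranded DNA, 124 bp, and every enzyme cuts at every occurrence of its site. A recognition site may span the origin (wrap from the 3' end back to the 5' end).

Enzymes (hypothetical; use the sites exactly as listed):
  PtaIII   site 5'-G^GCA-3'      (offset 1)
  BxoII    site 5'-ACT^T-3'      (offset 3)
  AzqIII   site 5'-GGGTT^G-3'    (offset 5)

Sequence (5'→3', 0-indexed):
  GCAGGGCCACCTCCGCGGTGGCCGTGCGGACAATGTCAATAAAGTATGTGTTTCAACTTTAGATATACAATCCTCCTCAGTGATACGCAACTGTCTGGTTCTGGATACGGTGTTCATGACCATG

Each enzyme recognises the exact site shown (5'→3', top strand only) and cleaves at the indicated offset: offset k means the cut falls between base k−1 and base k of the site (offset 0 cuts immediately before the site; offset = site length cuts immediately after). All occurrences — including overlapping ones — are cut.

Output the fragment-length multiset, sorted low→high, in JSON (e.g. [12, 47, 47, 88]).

[58,66]

Site scan:
  PtaIII (GGCA, off=1): starts [123] → cuts [0]
  BxoII (ACTT, off=3): starts [55] → cuts [58]
  AzqIII (GGGTTG, off=5): no sites

Pooled cuts: [0, 58]

Fragments:
  0→58: 58 bp
  58→0 (wrap): 124-58+0 = 66 bp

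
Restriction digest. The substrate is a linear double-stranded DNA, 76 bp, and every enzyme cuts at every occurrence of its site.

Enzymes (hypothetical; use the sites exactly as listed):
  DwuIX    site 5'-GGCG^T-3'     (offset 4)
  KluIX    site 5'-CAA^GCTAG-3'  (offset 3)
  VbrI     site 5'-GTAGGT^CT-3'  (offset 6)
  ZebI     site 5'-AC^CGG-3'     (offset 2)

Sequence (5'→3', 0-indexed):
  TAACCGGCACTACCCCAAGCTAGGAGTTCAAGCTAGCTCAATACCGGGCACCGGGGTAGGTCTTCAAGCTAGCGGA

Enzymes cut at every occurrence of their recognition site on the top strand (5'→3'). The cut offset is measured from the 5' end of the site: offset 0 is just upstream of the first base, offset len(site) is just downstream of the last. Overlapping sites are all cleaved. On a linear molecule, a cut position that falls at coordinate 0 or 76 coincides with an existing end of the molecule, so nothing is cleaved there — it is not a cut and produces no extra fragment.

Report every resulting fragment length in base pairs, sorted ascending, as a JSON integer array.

[4,6,7,9,10,13,13,14]

Scan for sites:
  DwuIX (GGCGT, off=4): no sites
  KluIX CAAGCTAG/3: at [15, 28, 64] ⇒ [18, 31, 67]
  VbrI GTAGGTCT/6: at [55] ⇒ [61]
  ZebI ACCGG/2: at [2, 42, 49] ⇒ [4, 44, 51]

Pooled cuts: [4, 18, 31, 44, 51, 61, 67]

Fragment lengths:
  [0,4): 4 bp
  [4,18): 14 bp
  [18,31): 13 bp
  [31,44): 13 bp
  [44,51): 7 bp
  [51,61): 10 bp
  [61,67): 6 bp
  [67,76): 9 bp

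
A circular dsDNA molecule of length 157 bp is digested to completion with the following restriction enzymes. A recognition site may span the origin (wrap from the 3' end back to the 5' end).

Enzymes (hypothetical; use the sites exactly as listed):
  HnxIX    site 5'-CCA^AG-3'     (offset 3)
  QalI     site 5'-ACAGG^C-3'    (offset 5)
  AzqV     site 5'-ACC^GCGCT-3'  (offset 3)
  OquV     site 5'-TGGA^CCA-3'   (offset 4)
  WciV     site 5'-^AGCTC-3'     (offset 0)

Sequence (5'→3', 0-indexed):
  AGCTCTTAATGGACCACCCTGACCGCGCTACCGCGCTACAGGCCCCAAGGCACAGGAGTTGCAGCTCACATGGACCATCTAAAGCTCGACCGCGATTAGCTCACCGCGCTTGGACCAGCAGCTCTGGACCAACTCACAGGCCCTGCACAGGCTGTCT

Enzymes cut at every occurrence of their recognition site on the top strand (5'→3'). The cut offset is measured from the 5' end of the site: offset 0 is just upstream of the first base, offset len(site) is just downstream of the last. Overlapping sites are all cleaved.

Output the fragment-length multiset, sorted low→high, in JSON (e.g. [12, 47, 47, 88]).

Per-enzyme occurrences:
  HnxIX CCAAG/3: at [44] ⇒ [47]
  QalI ACAGGC/5: at [37, 135, 146] ⇒ [42, 140, 151]
  AzqV ACCGCGCT/3: at [21, 29, 102] ⇒ [24, 32, 105]
  OquV TGGACCA/4: at [9, 70, 110, 124] ⇒ [13, 74, 114, 128]
  WciV AGCTC/0: at [0, 62, 82, 97, 119] ⇒ [0, 62, 82, 97, 119]

Pooled cuts: [0, 13, 24, 32, 42, 47, 62, 74, 82, 97, 105, 114, 119, 128, 140, 151]

Fragment lengths:
  0→13: 13 bp
  13→24: 11 bp
  24→32: 8 bp
  32→42: 10 bp
  42→47: 5 bp
  47→62: 15 bp
  62→74: 12 bp
  74→82: 8 bp
  82→97: 15 bp
  97→105: 8 bp
  105→114: 9 bp
  114→119: 5 bp
  119→128: 9 bp
  128→140: 12 bp
  140→151: 11 bp
  151→0 (wrap): 157-151+0 = 6 bp

[5,5,6,8,8,8,9,9,10,11,11,12,12,13,15,15]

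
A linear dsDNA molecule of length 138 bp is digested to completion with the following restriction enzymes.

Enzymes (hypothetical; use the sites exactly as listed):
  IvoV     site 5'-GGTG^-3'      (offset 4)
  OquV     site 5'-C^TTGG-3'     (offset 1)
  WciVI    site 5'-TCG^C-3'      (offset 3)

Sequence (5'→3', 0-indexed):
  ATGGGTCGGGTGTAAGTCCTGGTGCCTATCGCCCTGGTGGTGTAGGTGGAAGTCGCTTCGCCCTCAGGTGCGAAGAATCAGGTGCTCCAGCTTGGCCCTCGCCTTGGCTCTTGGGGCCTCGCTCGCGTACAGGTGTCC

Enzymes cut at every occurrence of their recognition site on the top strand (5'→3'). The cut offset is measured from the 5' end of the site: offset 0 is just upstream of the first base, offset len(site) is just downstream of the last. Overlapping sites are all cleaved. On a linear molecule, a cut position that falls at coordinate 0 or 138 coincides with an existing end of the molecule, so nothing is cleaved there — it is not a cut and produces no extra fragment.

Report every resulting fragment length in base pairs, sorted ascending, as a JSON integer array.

Scan for sites:
  IvoV GGTG/4: at [8, 20, 35, 38, 44, 66, 80, 131] ⇒ [12, 24, 39, 42, 48, 70, 84, 135]
  OquV CTTGG/1: at [90, 102, 109] ⇒ [91, 103, 110]
  WciVI TCGC/3: at [28, 52, 57, 98, 118, 122] ⇒ [31, 55, 60, 101, 121, 125]

All cut coordinates (distinct, sorted): [12, 24, 31, 39, 42, 48, 55, 60, 70, 84, 91, 101, 103, 110, 121, 125, 135]

Fragment lengths:
  [0,12): 12 bp
  [12,24): 12 bp
  [24,31): 7 bp
  [31,39): 8 bp
  [39,42): 3 bp
  [42,48): 6 bp
  [48,55): 7 bp
  [55,60): 5 bp
  [60,70): 10 bp
  [70,84): 14 bp
  [84,91): 7 bp
  [91,101): 10 bp
  [101,103): 2 bp
  [103,110): 7 bp
  [110,121): 11 bp
  [121,125): 4 bp
  [125,135): 10 bp
  [135,138): 3 bp

[2,3,3,4,5,6,7,7,7,7,8,10,10,10,11,12,12,14]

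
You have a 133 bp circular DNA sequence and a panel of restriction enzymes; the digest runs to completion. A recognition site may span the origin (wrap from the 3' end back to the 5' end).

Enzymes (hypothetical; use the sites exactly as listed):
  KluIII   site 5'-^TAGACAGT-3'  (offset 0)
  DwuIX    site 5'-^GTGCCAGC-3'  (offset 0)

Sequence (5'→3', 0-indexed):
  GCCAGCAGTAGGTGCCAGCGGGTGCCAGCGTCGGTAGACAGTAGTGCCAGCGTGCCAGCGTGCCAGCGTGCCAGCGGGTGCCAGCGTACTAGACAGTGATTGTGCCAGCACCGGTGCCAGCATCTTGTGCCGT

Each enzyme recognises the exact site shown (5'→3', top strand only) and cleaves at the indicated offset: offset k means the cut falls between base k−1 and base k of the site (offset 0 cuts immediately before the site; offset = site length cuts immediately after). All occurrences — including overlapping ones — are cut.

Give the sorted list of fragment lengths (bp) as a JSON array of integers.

Site scan:
  KluIII (TAGACAGT, off=0): starts [34, 89] → cuts [34, 89]
  DwuIX (GTGCCAGC, off=0): starts [11, 21, 43, 51, 59, 67, 77, 101, 113, 131] → cuts [11, 21, 43, 51, 59, 67, 77, 101, 113, 131]

All cut coordinates (distinct, sorted): [11, 21, 34, 43, 51, 59, 67, 77, 89, 101, 113, 131]

Fragments:
  11→21: 10 bp
  21→34: 13 bp
  34→43: 9 bp
  43→51: 8 bp
  51→59: 8 bp
  59→67: 8 bp
  67→77: 10 bp
  77→89: 12 bp
  89→101: 12 bp
  101→113: 12 bp
  113→131: 18 bp
  131→11 (wrap): 133-131+11 = 13 bp

[8,8,8,9,10,10,12,12,12,13,13,18]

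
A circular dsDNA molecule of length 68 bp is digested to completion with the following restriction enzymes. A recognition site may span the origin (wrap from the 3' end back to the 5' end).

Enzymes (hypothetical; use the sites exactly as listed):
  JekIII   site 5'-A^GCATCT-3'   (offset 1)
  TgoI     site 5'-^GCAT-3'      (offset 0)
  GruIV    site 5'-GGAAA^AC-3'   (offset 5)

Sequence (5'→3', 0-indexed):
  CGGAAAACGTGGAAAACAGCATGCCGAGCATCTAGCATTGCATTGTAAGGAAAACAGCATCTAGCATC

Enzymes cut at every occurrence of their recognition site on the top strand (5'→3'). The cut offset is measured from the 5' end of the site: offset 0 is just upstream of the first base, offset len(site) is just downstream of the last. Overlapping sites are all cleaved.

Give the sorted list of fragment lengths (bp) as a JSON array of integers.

Per-enzyme occurrences:
  JekIII AGCATCT/1: at [26, 55] ⇒ [27, 56]
  TgoI GCAT/0: at [18, 27, 34, 39, 56, 63] ⇒ [18, 27, 34, 39, 56, 63]
  GruIV GGAAAAC/5: at [1, 10, 48] ⇒ [6, 15, 53]

All cut coordinates (distinct, sorted): [6, 15, 18, 27, 34, 39, 53, 56, 63]

Fragment lengths:
  6→15: 9 bp
  15→18: 3 bp
  18→27: 9 bp
  27→34: 7 bp
  34→39: 5 bp
  39→53: 14 bp
  53→56: 3 bp
  56→63: 7 bp
  63→6 (wrap): 68-63+6 = 11 bp

[3,3,5,7,7,9,9,11,14]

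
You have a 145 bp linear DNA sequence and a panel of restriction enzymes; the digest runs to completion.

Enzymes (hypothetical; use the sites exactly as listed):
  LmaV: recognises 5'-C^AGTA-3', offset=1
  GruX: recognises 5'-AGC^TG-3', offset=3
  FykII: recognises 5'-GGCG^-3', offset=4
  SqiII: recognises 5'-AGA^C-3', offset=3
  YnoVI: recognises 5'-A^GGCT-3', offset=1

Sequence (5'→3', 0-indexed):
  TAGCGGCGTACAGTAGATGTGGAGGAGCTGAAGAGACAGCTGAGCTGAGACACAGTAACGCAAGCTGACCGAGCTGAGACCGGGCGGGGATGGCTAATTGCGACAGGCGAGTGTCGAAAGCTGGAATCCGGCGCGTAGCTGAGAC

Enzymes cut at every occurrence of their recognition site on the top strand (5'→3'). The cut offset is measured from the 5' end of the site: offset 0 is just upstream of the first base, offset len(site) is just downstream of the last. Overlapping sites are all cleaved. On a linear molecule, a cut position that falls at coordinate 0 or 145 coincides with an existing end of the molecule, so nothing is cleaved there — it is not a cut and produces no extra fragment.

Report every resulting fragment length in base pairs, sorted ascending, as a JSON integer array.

[1,3,3,4,5,5,5,5,6,7,8,8,9,12,12,12,17,23]

Per-enzyme occurrences:
  LmaV CAGTA/1: at [10, 52] ⇒ [11, 53]
  GruX AGCTG/3: at [25, 37, 42, 62, 71, 118, 136] ⇒ [28, 40, 45, 65, 74, 121, 139]
  FykII GGCG/4: at [4, 82, 105, 129] ⇒ [8, 86, 109, 133]
  SqiII AGAC/3: at [33, 47, 76, 141] ⇒ [36, 50, 79, 144]
  YnoVI (AGGCT, off=1): no sites

Pooled cuts: [8, 11, 28, 36, 40, 45, 50, 53, 65, 74, 79, 86, 109, 121, 133, 139, 144]

Fragments:
  [0,8): 8 bp
  [8,11): 3 bp
  [11,28): 17 bp
  [28,36): 8 bp
  [36,40): 4 bp
  [40,45): 5 bp
  [45,50): 5 bp
  [50,53): 3 bp
  [53,65): 12 bp
  [65,74): 9 bp
  [74,79): 5 bp
  [79,86): 7 bp
  [86,109): 23 bp
  [109,121): 12 bp
  [121,133): 12 bp
  [133,139): 6 bp
  [139,144): 5 bp
  [144,145): 1 bp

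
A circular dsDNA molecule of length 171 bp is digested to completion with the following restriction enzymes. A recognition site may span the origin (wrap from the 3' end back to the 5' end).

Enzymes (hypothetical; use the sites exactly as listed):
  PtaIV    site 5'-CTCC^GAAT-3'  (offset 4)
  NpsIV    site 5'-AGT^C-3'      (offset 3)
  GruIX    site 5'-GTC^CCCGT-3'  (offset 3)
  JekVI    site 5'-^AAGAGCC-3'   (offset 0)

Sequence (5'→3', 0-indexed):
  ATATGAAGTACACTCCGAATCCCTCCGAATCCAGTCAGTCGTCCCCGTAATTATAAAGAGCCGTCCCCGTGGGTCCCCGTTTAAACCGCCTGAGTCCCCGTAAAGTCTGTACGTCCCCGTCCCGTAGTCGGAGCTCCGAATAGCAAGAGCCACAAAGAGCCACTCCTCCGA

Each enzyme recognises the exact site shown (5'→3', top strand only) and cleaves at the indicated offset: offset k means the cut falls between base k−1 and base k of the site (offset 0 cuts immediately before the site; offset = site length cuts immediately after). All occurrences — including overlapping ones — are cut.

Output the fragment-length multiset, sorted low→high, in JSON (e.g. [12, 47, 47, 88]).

Per-enzyme occurrences:
  PtaIV (CTCCGAAT, off=4): starts [12, 22, 133, 165] → cuts [16, 26, 137, 169]
  NpsIV (AGTC, off=3): starts [32, 36, 92, 103, 125] → cuts [35, 39, 95, 106, 128]
  GruIX (GTCCCCGT, off=3): starts [40, 62, 72, 93, 112] → cuts [43, 65, 75, 96, 115]
  JekVI (AAGAGCC, off=0): starts [55, 144, 154] → cuts [55, 144, 154]

Pooled cuts: [16, 26, 35, 39, 43, 55, 65, 75, 95, 96, 106, 115, 128, 137, 144, 154, 169]

Fragment lengths:
  16→26: 10 bp
  26→35: 9 bp
  35→39: 4 bp
  39→43: 4 bp
  43→55: 12 bp
  55→65: 10 bp
  65→75: 10 bp
  75→95: 20 bp
  95→96: 1 bp
  96→106: 10 bp
  106→115: 9 bp
  115→128: 13 bp
  128→137: 9 bp
  137→144: 7 bp
  144→154: 10 bp
  154→169: 15 bp
  169→16 (wrap): 171-169+16 = 18 bp

[1,4,4,7,9,9,9,10,10,10,10,10,12,13,15,18,20]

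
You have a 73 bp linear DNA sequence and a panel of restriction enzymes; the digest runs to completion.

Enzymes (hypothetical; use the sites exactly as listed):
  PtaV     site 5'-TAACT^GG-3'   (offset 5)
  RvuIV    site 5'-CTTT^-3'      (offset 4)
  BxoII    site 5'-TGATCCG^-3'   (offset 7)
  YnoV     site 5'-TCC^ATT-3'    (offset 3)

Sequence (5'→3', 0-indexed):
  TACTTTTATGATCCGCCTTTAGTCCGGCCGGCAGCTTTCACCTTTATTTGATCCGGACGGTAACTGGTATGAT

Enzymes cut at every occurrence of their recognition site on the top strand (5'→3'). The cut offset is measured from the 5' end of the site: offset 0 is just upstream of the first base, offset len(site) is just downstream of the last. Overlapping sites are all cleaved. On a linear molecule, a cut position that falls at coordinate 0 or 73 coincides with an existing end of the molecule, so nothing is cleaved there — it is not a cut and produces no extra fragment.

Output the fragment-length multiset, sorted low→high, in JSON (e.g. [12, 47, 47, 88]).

Per-enzyme occurrences:
  PtaV (TAACTGG, off=5): starts [60] → cuts [65]
  RvuIV (CTTT, off=4): starts [2, 16, 34, 41] → cuts [6, 20, 38, 45]
  BxoII (TGATCCG, off=7): starts [8, 48] → cuts [15, 55]
  YnoV (TCCATT, off=3): no sites

All cut coordinates (distinct, sorted): [6, 15, 20, 38, 45, 55, 65]

Fragments:
  [0,6): 6 bp
  [6,15): 9 bp
  [15,20): 5 bp
  [20,38): 18 bp
  [38,45): 7 bp
  [45,55): 10 bp
  [55,65): 10 bp
  [65,73): 8 bp

[5,6,7,8,9,10,10,18]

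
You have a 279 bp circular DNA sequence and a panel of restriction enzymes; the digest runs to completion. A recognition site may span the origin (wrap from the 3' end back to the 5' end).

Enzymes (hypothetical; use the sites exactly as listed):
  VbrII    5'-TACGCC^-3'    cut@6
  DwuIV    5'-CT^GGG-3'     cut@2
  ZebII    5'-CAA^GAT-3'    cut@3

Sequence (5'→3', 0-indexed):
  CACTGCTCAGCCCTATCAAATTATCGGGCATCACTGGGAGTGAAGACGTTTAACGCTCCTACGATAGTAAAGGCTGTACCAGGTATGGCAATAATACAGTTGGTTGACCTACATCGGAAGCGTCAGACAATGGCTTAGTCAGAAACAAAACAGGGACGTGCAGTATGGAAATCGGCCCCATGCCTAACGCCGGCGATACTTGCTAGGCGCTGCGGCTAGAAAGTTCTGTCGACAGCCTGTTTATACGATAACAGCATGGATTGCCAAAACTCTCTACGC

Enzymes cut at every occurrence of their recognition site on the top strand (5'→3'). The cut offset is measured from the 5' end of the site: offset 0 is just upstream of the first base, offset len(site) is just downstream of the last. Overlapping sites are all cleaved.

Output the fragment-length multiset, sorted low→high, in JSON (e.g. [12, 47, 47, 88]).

[34,245]

Per-enzyme occurrences:
  VbrII TACGCC/6: at [274] ⇒ [1]
  DwuIV CTGGG/2: at [33] ⇒ [35]
  ZebII (CAAGAT, off=3): no sites

Pooled cuts: [1, 35]

Fragments:
  1→35: 34 bp
  35→1 (wrap): 279-35+1 = 245 bp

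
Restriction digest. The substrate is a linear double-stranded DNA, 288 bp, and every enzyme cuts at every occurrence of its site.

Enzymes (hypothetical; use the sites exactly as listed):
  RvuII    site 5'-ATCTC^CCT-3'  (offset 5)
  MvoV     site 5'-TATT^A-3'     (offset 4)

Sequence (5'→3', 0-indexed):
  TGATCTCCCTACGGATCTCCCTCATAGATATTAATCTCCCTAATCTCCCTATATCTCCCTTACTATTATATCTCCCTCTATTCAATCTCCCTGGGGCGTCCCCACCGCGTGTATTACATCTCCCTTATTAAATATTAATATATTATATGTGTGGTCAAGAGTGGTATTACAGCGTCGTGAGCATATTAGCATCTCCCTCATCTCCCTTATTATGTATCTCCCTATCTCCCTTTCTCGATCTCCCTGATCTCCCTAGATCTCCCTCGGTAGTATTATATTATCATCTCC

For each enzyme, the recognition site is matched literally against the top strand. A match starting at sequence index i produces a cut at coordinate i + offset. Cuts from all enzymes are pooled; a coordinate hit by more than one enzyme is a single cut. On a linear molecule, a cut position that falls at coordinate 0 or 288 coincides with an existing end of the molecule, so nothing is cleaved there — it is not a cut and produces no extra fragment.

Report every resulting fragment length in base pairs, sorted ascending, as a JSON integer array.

Scan for sites:
  RvuII (ATCTCCCT, off=5): starts [2, 14, 33, 42, 52, 69, 84, 117, 190, 199, 215, 223, 237, 246, 256] → cuts [7, 19, 38, 47, 57, 74, 89, 122, 195, 204, 220, 228, 242, 251, 261]
  MvoV (TATTA, off=4): starts [28, 63, 111, 125, 132, 140, 164, 183, 207, 270, 275] → cuts [32, 67, 115, 129, 136, 144, 168, 187, 211, 274, 279]

All cut coordinates (distinct, sorted): [7, 19, 32, 38, 47, 57, 67, 74, 89, 115, 122, 129, 136, 144, 168, 187, 195, 204, 211, 220, 228, 242, 251, 261, 274, 279]

Fragment lengths:
  [0,7): 7 bp
  [7,19): 12 bp
  [19,32): 13 bp
  [32,38): 6 bp
  [38,47): 9 bp
  [47,57): 10 bp
  [57,67): 10 bp
  [67,74): 7 bp
  [74,89): 15 bp
  [89,115): 26 bp
  [115,122): 7 bp
  [122,129): 7 bp
  [129,136): 7 bp
  [136,144): 8 bp
  [144,168): 24 bp
  [168,187): 19 bp
  [187,195): 8 bp
  [195,204): 9 bp
  [204,211): 7 bp
  [211,220): 9 bp
  [220,228): 8 bp
  [228,242): 14 bp
  [242,251): 9 bp
  [251,261): 10 bp
  [261,274): 13 bp
  [274,279): 5 bp
  [279,288): 9 bp

[5,6,7,7,7,7,7,7,8,8,8,9,9,9,9,9,10,10,10,12,13,13,14,15,19,24,26]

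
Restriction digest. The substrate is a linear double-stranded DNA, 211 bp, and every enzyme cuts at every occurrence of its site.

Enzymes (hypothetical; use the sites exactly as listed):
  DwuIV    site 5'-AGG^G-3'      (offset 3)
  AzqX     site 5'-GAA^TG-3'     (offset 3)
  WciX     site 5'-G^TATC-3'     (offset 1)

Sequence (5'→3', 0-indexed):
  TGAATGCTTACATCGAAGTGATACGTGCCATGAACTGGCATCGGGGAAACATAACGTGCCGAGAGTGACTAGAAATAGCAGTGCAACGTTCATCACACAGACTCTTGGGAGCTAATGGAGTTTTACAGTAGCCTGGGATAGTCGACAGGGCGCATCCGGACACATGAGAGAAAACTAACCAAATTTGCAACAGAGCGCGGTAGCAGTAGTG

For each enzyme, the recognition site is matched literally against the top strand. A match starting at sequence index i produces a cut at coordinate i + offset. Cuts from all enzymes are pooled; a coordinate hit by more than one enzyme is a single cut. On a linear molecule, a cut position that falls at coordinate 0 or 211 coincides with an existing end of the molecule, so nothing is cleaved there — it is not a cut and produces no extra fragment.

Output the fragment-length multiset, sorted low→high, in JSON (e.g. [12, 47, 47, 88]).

[4,62,145]

Site scan:
  DwuIV (AGGG, off=3): starts [146] → cuts [149]
  AzqX (GAATG, off=3): starts [1] → cuts [4]
  WciX (GTATC, off=1): no sites

Pooled cuts: [4, 149]

Fragments:
  [0,4): 4 bp
  [4,149): 145 bp
  [149,211): 62 bp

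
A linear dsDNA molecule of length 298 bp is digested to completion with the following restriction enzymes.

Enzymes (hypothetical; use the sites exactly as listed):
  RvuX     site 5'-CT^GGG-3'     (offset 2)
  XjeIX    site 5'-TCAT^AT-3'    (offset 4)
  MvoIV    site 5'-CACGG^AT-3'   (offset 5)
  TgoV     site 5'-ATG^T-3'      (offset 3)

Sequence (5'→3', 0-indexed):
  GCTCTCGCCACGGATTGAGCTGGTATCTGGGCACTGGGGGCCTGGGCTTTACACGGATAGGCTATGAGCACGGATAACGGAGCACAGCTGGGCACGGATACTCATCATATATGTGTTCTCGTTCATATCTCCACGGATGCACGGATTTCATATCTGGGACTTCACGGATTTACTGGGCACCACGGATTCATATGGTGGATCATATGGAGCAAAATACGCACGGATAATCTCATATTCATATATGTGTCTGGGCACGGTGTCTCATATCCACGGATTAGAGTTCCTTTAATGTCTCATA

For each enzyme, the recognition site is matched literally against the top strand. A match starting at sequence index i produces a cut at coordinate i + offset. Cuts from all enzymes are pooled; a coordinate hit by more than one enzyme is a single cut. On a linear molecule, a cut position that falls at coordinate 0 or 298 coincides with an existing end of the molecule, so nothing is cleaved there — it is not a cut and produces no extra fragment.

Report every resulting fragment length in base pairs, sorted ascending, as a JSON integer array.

Site scan:
  RvuX (CTGGG, off=2): starts [26, 33, 41, 87, 153, 172, 247] → cuts [28, 35, 43, 89, 155, 174, 249]
  XjeIX (TCATAT, off=4): starts [104, 122, 147, 187, 199, 229, 235, 261] → cuts [108, 126, 151, 191, 203, 233, 239, 265]
  MvoIV (CACGGAT, off=5): starts [8, 51, 68, 92, 131, 139, 162, 180, 218, 268] → cuts [13, 56, 73, 97, 136, 144, 167, 185, 223, 273]
  TgoV (ATGT, off=3): starts [110, 241, 288] → cuts [113, 244, 291]

All cut coordinates (distinct, sorted): [13, 28, 35, 43, 56, 73, 89, 97, 108, 113, 126, 136, 144, 151, 155, 167, 174, 185, 191, 203, 223, 233, 239, 244, 249, 265, 273, 291]

Fragments:
  [0,13): 13 bp
  [13,28): 15 bp
  [28,35): 7 bp
  [35,43): 8 bp
  [43,56): 13 bp
  [56,73): 17 bp
  [73,89): 16 bp
  [89,97): 8 bp
  [97,108): 11 bp
  [108,113): 5 bp
  [113,126): 13 bp
  [126,136): 10 bp
  [136,144): 8 bp
  [144,151): 7 bp
  [151,155): 4 bp
  [155,167): 12 bp
  [167,174): 7 bp
  [174,185): 11 bp
  [185,191): 6 bp
  [191,203): 12 bp
  [203,223): 20 bp
  [223,233): 10 bp
  [233,239): 6 bp
  [239,244): 5 bp
  [244,249): 5 bp
  [249,265): 16 bp
  [265,273): 8 bp
  [273,291): 18 bp
  [291,298): 7 bp

[4,5,5,5,6,6,7,7,7,7,8,8,8,8,10,10,11,11,12,12,13,13,13,15,16,16,17,18,20]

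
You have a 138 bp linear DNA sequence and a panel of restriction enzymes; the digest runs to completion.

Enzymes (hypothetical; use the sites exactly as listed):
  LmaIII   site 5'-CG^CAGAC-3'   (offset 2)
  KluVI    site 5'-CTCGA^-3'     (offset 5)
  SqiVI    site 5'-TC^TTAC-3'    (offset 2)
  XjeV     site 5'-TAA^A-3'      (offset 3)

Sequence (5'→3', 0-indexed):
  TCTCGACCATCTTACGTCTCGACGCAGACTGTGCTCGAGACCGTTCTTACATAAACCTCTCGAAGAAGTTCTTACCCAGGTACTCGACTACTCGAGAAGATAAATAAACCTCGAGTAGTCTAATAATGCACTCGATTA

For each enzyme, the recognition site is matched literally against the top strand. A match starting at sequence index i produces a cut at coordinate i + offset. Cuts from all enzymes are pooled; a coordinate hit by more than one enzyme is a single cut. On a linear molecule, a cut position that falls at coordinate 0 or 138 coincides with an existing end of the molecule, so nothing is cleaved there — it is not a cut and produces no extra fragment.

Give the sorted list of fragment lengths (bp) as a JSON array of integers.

[2,3,4,5,6,7,8,8,8,8,8,9,11,14,16,21]

Per-enzyme occurrences:
  LmaIII CGCAGAC/2: at [22] ⇒ [24]
  KluVI CTCGA/5: at [1, 17, 33, 58, 82, 90, 109, 130] ⇒ [6, 22, 38, 63, 87, 95, 114, 135]
  SqiVI TCTTAC/2: at [9, 44, 69] ⇒ [11, 46, 71]
  XjeV TAAA/3: at [51, 100, 104] ⇒ [54, 103, 107]

Pooled cuts: [6, 11, 22, 24, 38, 46, 54, 63, 71, 87, 95, 103, 107, 114, 135]

Fragments:
  [0,6): 6 bp
  [6,11): 5 bp
  [11,22): 11 bp
  [22,24): 2 bp
  [24,38): 14 bp
  [38,46): 8 bp
  [46,54): 8 bp
  [54,63): 9 bp
  [63,71): 8 bp
  [71,87): 16 bp
  [87,95): 8 bp
  [95,103): 8 bp
  [103,107): 4 bp
  [107,114): 7 bp
  [114,135): 21 bp
  [135,138): 3 bp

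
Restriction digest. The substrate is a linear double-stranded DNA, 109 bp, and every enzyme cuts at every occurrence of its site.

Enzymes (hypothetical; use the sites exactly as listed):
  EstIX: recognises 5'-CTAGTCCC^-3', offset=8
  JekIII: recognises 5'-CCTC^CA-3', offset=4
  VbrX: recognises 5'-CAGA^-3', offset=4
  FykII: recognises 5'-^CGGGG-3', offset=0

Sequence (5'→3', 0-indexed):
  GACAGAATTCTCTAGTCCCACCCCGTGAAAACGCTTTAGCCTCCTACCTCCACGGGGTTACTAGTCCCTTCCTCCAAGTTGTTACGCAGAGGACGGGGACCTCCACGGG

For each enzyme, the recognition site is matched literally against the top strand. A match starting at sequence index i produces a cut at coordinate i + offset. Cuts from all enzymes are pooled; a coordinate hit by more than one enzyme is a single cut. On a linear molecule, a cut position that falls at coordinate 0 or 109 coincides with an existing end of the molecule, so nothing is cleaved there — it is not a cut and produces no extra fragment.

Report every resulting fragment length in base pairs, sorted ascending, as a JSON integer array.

Site scan:
  EstIX (CTAGTCCC, off=8): starts [11, 60] → cuts [19, 68]
  JekIII (CCTCCA, off=4): starts [46, 70, 99] → cuts [50, 74, 103]
  VbrX (CAGA, off=4): starts [2, 86] → cuts [6, 90]
  FykII (CGGGG, off=0): starts [52, 93] → cuts [52, 93]

All cut coordinates (distinct, sorted): [6, 19, 50, 52, 68, 74, 90, 93, 103]

Fragment lengths:
  [0,6): 6 bp
  [6,19): 13 bp
  [19,50): 31 bp
  [50,52): 2 bp
  [52,68): 16 bp
  [68,74): 6 bp
  [74,90): 16 bp
  [90,93): 3 bp
  [93,103): 10 bp
  [103,109): 6 bp

[2,3,6,6,6,10,13,16,16,31]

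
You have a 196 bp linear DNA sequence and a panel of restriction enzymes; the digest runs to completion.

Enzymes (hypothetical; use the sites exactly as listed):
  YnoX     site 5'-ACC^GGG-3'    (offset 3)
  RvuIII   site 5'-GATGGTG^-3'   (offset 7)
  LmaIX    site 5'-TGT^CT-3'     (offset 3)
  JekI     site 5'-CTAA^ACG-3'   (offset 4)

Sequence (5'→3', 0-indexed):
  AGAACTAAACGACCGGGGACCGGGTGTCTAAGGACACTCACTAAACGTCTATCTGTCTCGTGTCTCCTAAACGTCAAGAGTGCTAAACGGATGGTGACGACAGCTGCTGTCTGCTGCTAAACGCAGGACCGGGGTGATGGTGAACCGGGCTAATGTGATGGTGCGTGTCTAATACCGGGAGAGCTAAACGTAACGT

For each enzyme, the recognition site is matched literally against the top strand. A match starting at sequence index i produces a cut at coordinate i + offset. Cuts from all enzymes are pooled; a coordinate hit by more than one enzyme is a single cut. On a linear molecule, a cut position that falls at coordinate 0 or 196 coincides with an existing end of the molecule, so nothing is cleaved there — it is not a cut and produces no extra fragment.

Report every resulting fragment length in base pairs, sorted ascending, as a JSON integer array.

Site scan:
  YnoX ACCGGG/3: at [11, 18, 127, 143, 173] ⇒ [14, 21, 130, 146, 176]
  RvuIII GATGGTG/7: at [89, 135, 156] ⇒ [96, 142, 163]
  LmaIX TGTCT/3: at [24, 53, 60, 107, 165] ⇒ [27, 56, 63, 110, 168]
  JekI CTAAACG/4: at [4, 40, 66, 82, 116, 183] ⇒ [8, 44, 70, 86, 120, 187]

All cut coordinates (distinct, sorted): [8, 14, 21, 27, 44, 56, 63, 70, 86, 96, 110, 120, 130, 142, 146, 163, 168, 176, 187]

Fragments:
  [0,8): 8 bp
  [8,14): 6 bp
  [14,21): 7 bp
  [21,27): 6 bp
  [27,44): 17 bp
  [44,56): 12 bp
  [56,63): 7 bp
  [63,70): 7 bp
  [70,86): 16 bp
  [86,96): 10 bp
  [96,110): 14 bp
  [110,120): 10 bp
  [120,130): 10 bp
  [130,142): 12 bp
  [142,146): 4 bp
  [146,163): 17 bp
  [163,168): 5 bp
  [168,176): 8 bp
  [176,187): 11 bp
  [187,196): 9 bp

[4,5,6,6,7,7,7,8,8,9,10,10,10,11,12,12,14,16,17,17]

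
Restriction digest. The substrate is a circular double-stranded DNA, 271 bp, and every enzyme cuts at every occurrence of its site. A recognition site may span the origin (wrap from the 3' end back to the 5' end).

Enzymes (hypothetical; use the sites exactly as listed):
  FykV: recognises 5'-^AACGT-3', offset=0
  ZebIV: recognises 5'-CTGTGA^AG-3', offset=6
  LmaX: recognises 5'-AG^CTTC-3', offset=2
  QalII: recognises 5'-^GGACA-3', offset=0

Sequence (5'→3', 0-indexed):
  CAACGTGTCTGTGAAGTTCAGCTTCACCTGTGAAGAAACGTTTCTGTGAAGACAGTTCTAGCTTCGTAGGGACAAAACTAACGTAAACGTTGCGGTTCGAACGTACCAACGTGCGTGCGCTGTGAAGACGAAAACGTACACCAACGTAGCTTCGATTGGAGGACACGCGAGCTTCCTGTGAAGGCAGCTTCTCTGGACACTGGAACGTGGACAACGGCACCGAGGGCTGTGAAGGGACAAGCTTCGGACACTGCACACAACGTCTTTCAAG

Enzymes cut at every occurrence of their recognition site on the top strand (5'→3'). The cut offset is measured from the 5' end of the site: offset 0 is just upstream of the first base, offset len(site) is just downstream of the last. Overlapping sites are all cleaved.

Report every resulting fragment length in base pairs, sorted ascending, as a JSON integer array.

[2,3,4,5,6,6,7,7,7,7,7,8,8,9,10,10,10,11,11,12,12,13,13,13,14,14,18,24]

Site scan:
  FykV (AACGT, off=0): starts [1, 36, 79, 85, 99, 107, 132, 142, 203, 258] → cuts [1, 36, 79, 85, 99, 107, 132, 142, 203, 258]
  ZebIV (CTGTGAAG, off=6): starts [8, 27, 43, 119, 175, 226] → cuts [14, 33, 49, 125, 181, 232]
  LmaX (AGCTTC, off=2): starts [19, 59, 147, 169, 185, 239] → cuts [21, 61, 149, 171, 187, 241]
  QalII (GGACA, off=0): starts [69, 160, 194, 208, 234, 245] → cuts [69, 160, 194, 208, 234, 245]

All cut coordinates (distinct, sorted): [1, 14, 21, 33, 36, 49, 61, 69, 79, 85, 99, 107, 125, 132, 142, 149, 160, 171, 181, 187, 194, 203, 208, 232, 234, 241, 245, 258]

Fragment lengths:
  1→14: 13 bp
  14→21: 7 bp
  21→33: 12 bp
  33→36: 3 bp
  36→49: 13 bp
  49→61: 12 bp
  61→69: 8 bp
  69→79: 10 bp
  79→85: 6 bp
  85→99: 14 bp
  99→107: 8 bp
  107→125: 18 bp
  125→132: 7 bp
  132→142: 10 bp
  142→149: 7 bp
  149→160: 11 bp
  160→171: 11 bp
  171→181: 10 bp
  181→187: 6 bp
  187→194: 7 bp
  194→203: 9 bp
  203→208: 5 bp
  208→232: 24 bp
  232→234: 2 bp
  234→241: 7 bp
  241→245: 4 bp
  245→258: 13 bp
  258→1 (wrap): 271-258+1 = 14 bp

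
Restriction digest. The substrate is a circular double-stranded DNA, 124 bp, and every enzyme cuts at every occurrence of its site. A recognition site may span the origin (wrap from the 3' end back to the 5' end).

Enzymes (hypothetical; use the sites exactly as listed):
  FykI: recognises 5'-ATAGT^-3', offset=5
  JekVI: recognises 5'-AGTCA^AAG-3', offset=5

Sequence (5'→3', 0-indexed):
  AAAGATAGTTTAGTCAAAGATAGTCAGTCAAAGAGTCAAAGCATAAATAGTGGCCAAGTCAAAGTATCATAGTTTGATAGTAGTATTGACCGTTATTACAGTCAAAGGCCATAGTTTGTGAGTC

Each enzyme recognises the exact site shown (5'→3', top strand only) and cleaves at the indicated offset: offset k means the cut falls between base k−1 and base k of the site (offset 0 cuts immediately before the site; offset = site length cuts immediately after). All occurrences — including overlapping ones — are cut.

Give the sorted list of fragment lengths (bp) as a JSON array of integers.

Per-enzyme occurrences:
  FykI (ATAGT, off=5): starts [4, 19, 46, 68, 76, 110] → cuts [9, 24, 51, 73, 81, 115]
  JekVI (AGTCAAAG, off=5): starts [11, 25, 33, 56, 99, 120] → cuts [1, 16, 30, 38, 61, 104]

All cut coordinates (distinct, sorted): [1, 9, 16, 24, 30, 38, 51, 61, 73, 81, 104, 115]

Fragments:
  1→9: 8 bp
  9→16: 7 bp
  16→24: 8 bp
  24→30: 6 bp
  30→38: 8 bp
  38→51: 13 bp
  51→61: 10 bp
  61→73: 12 bp
  73→81: 8 bp
  81→104: 23 bp
  104→115: 11 bp
  115→1 (wrap): 124-115+1 = 10 bp

[6,7,8,8,8,8,10,10,11,12,13,23]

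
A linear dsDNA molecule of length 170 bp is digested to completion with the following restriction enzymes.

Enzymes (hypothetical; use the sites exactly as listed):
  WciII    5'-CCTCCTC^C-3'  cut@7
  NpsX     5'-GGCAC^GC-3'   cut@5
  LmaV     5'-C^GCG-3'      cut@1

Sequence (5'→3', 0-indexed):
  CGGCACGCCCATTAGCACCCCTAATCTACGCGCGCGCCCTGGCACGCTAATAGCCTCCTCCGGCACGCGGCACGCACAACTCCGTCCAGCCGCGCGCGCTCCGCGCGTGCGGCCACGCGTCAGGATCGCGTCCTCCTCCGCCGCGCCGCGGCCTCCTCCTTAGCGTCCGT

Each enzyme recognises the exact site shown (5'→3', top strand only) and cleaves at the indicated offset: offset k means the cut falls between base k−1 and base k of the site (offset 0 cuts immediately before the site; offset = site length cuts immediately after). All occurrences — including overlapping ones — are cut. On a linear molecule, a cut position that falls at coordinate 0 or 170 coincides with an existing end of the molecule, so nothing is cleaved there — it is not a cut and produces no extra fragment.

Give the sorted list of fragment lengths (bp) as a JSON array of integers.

[2,2,2,2,2,4,5,6,6,7,7,11,11,11,12,12,12,15,18,23]

Per-enzyme occurrences:
  WciII (CCTCCTCC, off=7): starts [53, 131, 151] → cuts [60, 138, 158]
  NpsX (GGCACGC, off=5): starts [1, 40, 61, 68] → cuts [6, 45, 66, 73]
  LmaV (CGCG, off=1): starts [28, 30, 32, 65, 90, 92, 94, 101, 103, 115, 126, 141, 146] → cuts [29, 31, 33, 66, 91, 93, 95, 102, 104, 116, 127, 142, 147]

Pooled cuts: [6, 29, 31, 33, 45, 60, 66, 73, 91, 93, 95, 102, 104, 116, 127, 138, 142, 147, 158]

Fragments:
  [0,6): 6 bp
  [6,29): 23 bp
  [29,31): 2 bp
  [31,33): 2 bp
  [33,45): 12 bp
  [45,60): 15 bp
  [60,66): 6 bp
  [66,73): 7 bp
  [73,91): 18 bp
  [91,93): 2 bp
  [93,95): 2 bp
  [95,102): 7 bp
  [102,104): 2 bp
  [104,116): 12 bp
  [116,127): 11 bp
  [127,138): 11 bp
  [138,142): 4 bp
  [142,147): 5 bp
  [147,158): 11 bp
  [158,170): 12 bp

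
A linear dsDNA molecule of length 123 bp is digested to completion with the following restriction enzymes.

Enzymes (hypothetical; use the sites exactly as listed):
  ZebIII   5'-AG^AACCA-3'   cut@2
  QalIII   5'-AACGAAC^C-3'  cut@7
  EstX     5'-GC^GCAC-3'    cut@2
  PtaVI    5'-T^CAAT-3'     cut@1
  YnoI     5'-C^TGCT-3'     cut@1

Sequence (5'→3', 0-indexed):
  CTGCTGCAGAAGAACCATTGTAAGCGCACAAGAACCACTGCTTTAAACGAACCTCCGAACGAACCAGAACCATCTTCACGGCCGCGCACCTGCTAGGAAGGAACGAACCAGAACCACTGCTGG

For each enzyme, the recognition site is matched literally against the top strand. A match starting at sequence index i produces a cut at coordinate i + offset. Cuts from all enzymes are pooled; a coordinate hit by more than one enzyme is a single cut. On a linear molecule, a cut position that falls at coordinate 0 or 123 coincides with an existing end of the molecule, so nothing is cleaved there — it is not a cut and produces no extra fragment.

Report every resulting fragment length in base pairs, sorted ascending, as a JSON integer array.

Scan for sites:
  ZebIII AGAACCA/2: at [10, 30, 65, 109] ⇒ [12, 32, 67, 111]
  QalIII AACGAACC/7: at [45, 57, 101] ⇒ [52, 64, 108]
  EstX GCGCAC/2: at [23, 83] ⇒ [25, 85]
  PtaVI (TCAAT, off=1): no sites
  YnoI CTGCT/1: at [0, 37, 89, 116] ⇒ [1, 38, 90, 117]

Pooled cuts: [1, 12, 25, 32, 38, 52, 64, 67, 85, 90, 108, 111, 117]

Fragments:
  [0,1): 1 bp
  [1,12): 11 bp
  [12,25): 13 bp
  [25,32): 7 bp
  [32,38): 6 bp
  [38,52): 14 bp
  [52,64): 12 bp
  [64,67): 3 bp
  [67,85): 18 bp
  [85,90): 5 bp
  [90,108): 18 bp
  [108,111): 3 bp
  [111,117): 6 bp
  [117,123): 6 bp

[1,3,3,5,6,6,6,7,11,12,13,14,18,18]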